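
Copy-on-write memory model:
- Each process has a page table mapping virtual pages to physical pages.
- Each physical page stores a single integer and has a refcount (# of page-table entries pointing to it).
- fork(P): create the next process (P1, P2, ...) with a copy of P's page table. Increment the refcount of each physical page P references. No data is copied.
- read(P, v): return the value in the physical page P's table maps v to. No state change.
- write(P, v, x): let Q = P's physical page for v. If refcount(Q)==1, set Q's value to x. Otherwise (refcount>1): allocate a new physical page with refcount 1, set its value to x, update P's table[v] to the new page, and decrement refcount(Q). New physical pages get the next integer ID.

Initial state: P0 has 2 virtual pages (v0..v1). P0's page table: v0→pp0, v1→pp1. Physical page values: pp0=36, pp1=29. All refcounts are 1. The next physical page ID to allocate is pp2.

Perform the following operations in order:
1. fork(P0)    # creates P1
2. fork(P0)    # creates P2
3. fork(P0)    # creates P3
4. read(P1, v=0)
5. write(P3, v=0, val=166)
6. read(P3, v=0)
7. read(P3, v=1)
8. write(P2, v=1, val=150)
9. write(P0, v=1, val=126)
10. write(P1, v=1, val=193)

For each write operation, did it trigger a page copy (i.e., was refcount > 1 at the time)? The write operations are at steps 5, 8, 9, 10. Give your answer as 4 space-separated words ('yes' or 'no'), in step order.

Op 1: fork(P0) -> P1. 2 ppages; refcounts: pp0:2 pp1:2
Op 2: fork(P0) -> P2. 2 ppages; refcounts: pp0:3 pp1:3
Op 3: fork(P0) -> P3. 2 ppages; refcounts: pp0:4 pp1:4
Op 4: read(P1, v0) -> 36. No state change.
Op 5: write(P3, v0, 166). refcount(pp0)=4>1 -> COPY to pp2. 3 ppages; refcounts: pp0:3 pp1:4 pp2:1
Op 6: read(P3, v0) -> 166. No state change.
Op 7: read(P3, v1) -> 29. No state change.
Op 8: write(P2, v1, 150). refcount(pp1)=4>1 -> COPY to pp3. 4 ppages; refcounts: pp0:3 pp1:3 pp2:1 pp3:1
Op 9: write(P0, v1, 126). refcount(pp1)=3>1 -> COPY to pp4. 5 ppages; refcounts: pp0:3 pp1:2 pp2:1 pp3:1 pp4:1
Op 10: write(P1, v1, 193). refcount(pp1)=2>1 -> COPY to pp5. 6 ppages; refcounts: pp0:3 pp1:1 pp2:1 pp3:1 pp4:1 pp5:1

yes yes yes yes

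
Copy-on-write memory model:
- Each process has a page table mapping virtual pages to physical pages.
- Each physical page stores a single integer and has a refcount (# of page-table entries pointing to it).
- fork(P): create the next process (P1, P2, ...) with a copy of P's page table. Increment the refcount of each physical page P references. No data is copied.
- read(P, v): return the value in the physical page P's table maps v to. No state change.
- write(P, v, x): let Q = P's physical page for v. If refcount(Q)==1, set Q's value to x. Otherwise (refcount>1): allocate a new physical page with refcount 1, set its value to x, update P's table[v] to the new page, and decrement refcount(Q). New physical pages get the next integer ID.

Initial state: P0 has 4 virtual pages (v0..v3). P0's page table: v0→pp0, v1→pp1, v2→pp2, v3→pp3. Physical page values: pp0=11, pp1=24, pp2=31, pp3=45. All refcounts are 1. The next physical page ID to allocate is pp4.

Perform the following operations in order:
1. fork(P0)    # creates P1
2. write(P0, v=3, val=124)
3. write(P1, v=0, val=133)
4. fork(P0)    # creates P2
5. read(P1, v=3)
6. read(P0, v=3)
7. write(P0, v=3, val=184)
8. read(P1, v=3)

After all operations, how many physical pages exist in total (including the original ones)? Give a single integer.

Op 1: fork(P0) -> P1. 4 ppages; refcounts: pp0:2 pp1:2 pp2:2 pp3:2
Op 2: write(P0, v3, 124). refcount(pp3)=2>1 -> COPY to pp4. 5 ppages; refcounts: pp0:2 pp1:2 pp2:2 pp3:1 pp4:1
Op 3: write(P1, v0, 133). refcount(pp0)=2>1 -> COPY to pp5. 6 ppages; refcounts: pp0:1 pp1:2 pp2:2 pp3:1 pp4:1 pp5:1
Op 4: fork(P0) -> P2. 6 ppages; refcounts: pp0:2 pp1:3 pp2:3 pp3:1 pp4:2 pp5:1
Op 5: read(P1, v3) -> 45. No state change.
Op 6: read(P0, v3) -> 124. No state change.
Op 7: write(P0, v3, 184). refcount(pp4)=2>1 -> COPY to pp6. 7 ppages; refcounts: pp0:2 pp1:3 pp2:3 pp3:1 pp4:1 pp5:1 pp6:1
Op 8: read(P1, v3) -> 45. No state change.

Answer: 7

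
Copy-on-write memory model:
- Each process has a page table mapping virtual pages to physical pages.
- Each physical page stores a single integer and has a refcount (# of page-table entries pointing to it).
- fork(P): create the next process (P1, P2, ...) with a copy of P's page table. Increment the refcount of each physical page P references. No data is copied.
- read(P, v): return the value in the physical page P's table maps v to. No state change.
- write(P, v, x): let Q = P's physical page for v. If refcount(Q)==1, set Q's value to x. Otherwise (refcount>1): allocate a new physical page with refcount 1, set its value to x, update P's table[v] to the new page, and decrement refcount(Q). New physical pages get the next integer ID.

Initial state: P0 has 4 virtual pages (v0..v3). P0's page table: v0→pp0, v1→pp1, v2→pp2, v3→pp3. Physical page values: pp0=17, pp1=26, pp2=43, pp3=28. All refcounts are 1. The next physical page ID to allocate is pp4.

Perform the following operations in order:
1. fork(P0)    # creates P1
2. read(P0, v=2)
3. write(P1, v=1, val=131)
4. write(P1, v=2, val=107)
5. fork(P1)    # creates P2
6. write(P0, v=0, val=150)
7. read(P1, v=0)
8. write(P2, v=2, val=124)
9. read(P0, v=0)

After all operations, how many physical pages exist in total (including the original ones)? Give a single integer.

Op 1: fork(P0) -> P1. 4 ppages; refcounts: pp0:2 pp1:2 pp2:2 pp3:2
Op 2: read(P0, v2) -> 43. No state change.
Op 3: write(P1, v1, 131). refcount(pp1)=2>1 -> COPY to pp4. 5 ppages; refcounts: pp0:2 pp1:1 pp2:2 pp3:2 pp4:1
Op 4: write(P1, v2, 107). refcount(pp2)=2>1 -> COPY to pp5. 6 ppages; refcounts: pp0:2 pp1:1 pp2:1 pp3:2 pp4:1 pp5:1
Op 5: fork(P1) -> P2. 6 ppages; refcounts: pp0:3 pp1:1 pp2:1 pp3:3 pp4:2 pp5:2
Op 6: write(P0, v0, 150). refcount(pp0)=3>1 -> COPY to pp6. 7 ppages; refcounts: pp0:2 pp1:1 pp2:1 pp3:3 pp4:2 pp5:2 pp6:1
Op 7: read(P1, v0) -> 17. No state change.
Op 8: write(P2, v2, 124). refcount(pp5)=2>1 -> COPY to pp7. 8 ppages; refcounts: pp0:2 pp1:1 pp2:1 pp3:3 pp4:2 pp5:1 pp6:1 pp7:1
Op 9: read(P0, v0) -> 150. No state change.

Answer: 8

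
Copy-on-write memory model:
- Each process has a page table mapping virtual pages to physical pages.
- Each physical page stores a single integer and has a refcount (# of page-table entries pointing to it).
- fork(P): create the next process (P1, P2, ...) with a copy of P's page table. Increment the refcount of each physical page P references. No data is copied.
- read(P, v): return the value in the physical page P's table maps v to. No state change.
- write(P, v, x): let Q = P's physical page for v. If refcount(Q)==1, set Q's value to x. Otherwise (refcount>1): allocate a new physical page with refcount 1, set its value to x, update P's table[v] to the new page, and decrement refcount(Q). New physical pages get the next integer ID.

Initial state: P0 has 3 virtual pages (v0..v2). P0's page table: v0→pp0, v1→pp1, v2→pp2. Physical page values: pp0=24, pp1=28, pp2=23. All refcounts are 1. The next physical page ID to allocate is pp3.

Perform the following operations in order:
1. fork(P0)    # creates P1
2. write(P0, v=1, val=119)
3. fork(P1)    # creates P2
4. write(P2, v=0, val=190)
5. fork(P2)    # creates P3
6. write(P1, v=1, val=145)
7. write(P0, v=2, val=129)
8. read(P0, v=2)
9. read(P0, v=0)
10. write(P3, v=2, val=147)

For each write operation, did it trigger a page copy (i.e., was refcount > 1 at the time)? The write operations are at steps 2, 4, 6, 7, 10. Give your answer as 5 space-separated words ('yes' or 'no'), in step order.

Op 1: fork(P0) -> P1. 3 ppages; refcounts: pp0:2 pp1:2 pp2:2
Op 2: write(P0, v1, 119). refcount(pp1)=2>1 -> COPY to pp3. 4 ppages; refcounts: pp0:2 pp1:1 pp2:2 pp3:1
Op 3: fork(P1) -> P2. 4 ppages; refcounts: pp0:3 pp1:2 pp2:3 pp3:1
Op 4: write(P2, v0, 190). refcount(pp0)=3>1 -> COPY to pp4. 5 ppages; refcounts: pp0:2 pp1:2 pp2:3 pp3:1 pp4:1
Op 5: fork(P2) -> P3. 5 ppages; refcounts: pp0:2 pp1:3 pp2:4 pp3:1 pp4:2
Op 6: write(P1, v1, 145). refcount(pp1)=3>1 -> COPY to pp5. 6 ppages; refcounts: pp0:2 pp1:2 pp2:4 pp3:1 pp4:2 pp5:1
Op 7: write(P0, v2, 129). refcount(pp2)=4>1 -> COPY to pp6. 7 ppages; refcounts: pp0:2 pp1:2 pp2:3 pp3:1 pp4:2 pp5:1 pp6:1
Op 8: read(P0, v2) -> 129. No state change.
Op 9: read(P0, v0) -> 24. No state change.
Op 10: write(P3, v2, 147). refcount(pp2)=3>1 -> COPY to pp7. 8 ppages; refcounts: pp0:2 pp1:2 pp2:2 pp3:1 pp4:2 pp5:1 pp6:1 pp7:1

yes yes yes yes yes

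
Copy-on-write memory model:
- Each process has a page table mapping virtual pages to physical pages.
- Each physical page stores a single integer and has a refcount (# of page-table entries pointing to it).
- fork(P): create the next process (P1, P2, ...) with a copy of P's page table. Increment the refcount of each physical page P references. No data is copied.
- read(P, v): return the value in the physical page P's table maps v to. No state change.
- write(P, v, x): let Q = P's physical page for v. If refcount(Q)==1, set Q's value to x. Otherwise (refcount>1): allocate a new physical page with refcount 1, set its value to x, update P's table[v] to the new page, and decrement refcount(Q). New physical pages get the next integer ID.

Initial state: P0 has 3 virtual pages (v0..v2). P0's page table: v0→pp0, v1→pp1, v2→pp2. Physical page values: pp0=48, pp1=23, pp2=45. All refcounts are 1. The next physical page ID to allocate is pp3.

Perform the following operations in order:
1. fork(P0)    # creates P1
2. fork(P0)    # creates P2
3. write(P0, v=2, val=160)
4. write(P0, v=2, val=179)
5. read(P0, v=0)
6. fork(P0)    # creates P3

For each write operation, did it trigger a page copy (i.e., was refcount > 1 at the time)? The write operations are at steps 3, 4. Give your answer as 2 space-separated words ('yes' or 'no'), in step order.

Op 1: fork(P0) -> P1. 3 ppages; refcounts: pp0:2 pp1:2 pp2:2
Op 2: fork(P0) -> P2. 3 ppages; refcounts: pp0:3 pp1:3 pp2:3
Op 3: write(P0, v2, 160). refcount(pp2)=3>1 -> COPY to pp3. 4 ppages; refcounts: pp0:3 pp1:3 pp2:2 pp3:1
Op 4: write(P0, v2, 179). refcount(pp3)=1 -> write in place. 4 ppages; refcounts: pp0:3 pp1:3 pp2:2 pp3:1
Op 5: read(P0, v0) -> 48. No state change.
Op 6: fork(P0) -> P3. 4 ppages; refcounts: pp0:4 pp1:4 pp2:2 pp3:2

yes no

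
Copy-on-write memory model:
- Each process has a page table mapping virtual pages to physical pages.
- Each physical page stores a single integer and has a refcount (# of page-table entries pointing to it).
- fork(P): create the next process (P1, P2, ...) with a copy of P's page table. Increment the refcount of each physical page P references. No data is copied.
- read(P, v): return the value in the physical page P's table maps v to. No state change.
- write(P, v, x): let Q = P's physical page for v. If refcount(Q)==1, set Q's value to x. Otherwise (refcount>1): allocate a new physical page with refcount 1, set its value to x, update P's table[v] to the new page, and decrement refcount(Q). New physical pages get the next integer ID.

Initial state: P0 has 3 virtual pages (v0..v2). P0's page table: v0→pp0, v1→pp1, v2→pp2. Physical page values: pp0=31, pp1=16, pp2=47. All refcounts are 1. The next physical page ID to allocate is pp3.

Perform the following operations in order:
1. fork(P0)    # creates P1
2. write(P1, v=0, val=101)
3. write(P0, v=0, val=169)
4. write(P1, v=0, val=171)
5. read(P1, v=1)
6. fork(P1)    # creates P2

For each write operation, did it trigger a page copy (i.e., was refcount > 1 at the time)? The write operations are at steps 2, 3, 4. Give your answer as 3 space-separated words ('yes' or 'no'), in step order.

Op 1: fork(P0) -> P1. 3 ppages; refcounts: pp0:2 pp1:2 pp2:2
Op 2: write(P1, v0, 101). refcount(pp0)=2>1 -> COPY to pp3. 4 ppages; refcounts: pp0:1 pp1:2 pp2:2 pp3:1
Op 3: write(P0, v0, 169). refcount(pp0)=1 -> write in place. 4 ppages; refcounts: pp0:1 pp1:2 pp2:2 pp3:1
Op 4: write(P1, v0, 171). refcount(pp3)=1 -> write in place. 4 ppages; refcounts: pp0:1 pp1:2 pp2:2 pp3:1
Op 5: read(P1, v1) -> 16. No state change.
Op 6: fork(P1) -> P2. 4 ppages; refcounts: pp0:1 pp1:3 pp2:3 pp3:2

yes no no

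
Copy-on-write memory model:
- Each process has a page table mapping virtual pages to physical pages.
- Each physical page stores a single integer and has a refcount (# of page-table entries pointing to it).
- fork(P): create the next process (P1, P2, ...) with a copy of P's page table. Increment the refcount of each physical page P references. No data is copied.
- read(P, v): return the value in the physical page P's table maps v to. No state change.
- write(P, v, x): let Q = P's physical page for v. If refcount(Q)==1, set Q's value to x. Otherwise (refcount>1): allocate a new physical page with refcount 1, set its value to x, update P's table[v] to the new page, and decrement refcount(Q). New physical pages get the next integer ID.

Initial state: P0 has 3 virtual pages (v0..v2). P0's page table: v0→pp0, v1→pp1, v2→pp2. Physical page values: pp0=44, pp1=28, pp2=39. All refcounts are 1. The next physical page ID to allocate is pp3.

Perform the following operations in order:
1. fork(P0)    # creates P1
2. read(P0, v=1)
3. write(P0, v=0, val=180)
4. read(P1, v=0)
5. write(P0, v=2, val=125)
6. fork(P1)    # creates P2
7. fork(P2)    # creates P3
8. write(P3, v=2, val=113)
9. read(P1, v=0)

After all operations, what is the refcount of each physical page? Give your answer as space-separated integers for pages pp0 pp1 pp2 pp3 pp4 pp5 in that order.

Op 1: fork(P0) -> P1. 3 ppages; refcounts: pp0:2 pp1:2 pp2:2
Op 2: read(P0, v1) -> 28. No state change.
Op 3: write(P0, v0, 180). refcount(pp0)=2>1 -> COPY to pp3. 4 ppages; refcounts: pp0:1 pp1:2 pp2:2 pp3:1
Op 4: read(P1, v0) -> 44. No state change.
Op 5: write(P0, v2, 125). refcount(pp2)=2>1 -> COPY to pp4. 5 ppages; refcounts: pp0:1 pp1:2 pp2:1 pp3:1 pp4:1
Op 6: fork(P1) -> P2. 5 ppages; refcounts: pp0:2 pp1:3 pp2:2 pp3:1 pp4:1
Op 7: fork(P2) -> P3. 5 ppages; refcounts: pp0:3 pp1:4 pp2:3 pp3:1 pp4:1
Op 8: write(P3, v2, 113). refcount(pp2)=3>1 -> COPY to pp5. 6 ppages; refcounts: pp0:3 pp1:4 pp2:2 pp3:1 pp4:1 pp5:1
Op 9: read(P1, v0) -> 44. No state change.

Answer: 3 4 2 1 1 1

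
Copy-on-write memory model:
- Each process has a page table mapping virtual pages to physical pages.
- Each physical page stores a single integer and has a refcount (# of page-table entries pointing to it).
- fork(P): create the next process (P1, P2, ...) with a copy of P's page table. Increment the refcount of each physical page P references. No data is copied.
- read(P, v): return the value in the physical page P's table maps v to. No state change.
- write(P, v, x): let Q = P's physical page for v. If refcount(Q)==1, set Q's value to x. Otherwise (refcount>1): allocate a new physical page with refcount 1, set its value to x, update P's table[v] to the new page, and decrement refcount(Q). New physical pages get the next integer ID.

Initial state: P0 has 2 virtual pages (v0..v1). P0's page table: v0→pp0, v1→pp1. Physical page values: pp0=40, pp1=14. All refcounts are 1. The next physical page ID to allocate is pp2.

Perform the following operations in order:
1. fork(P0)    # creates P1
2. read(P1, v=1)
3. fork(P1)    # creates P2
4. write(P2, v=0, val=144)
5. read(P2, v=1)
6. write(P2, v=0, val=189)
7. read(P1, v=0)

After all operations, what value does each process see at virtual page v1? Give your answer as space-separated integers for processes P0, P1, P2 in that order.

Answer: 14 14 14

Derivation:
Op 1: fork(P0) -> P1. 2 ppages; refcounts: pp0:2 pp1:2
Op 2: read(P1, v1) -> 14. No state change.
Op 3: fork(P1) -> P2. 2 ppages; refcounts: pp0:3 pp1:3
Op 4: write(P2, v0, 144). refcount(pp0)=3>1 -> COPY to pp2. 3 ppages; refcounts: pp0:2 pp1:3 pp2:1
Op 5: read(P2, v1) -> 14. No state change.
Op 6: write(P2, v0, 189). refcount(pp2)=1 -> write in place. 3 ppages; refcounts: pp0:2 pp1:3 pp2:1
Op 7: read(P1, v0) -> 40. No state change.
P0: v1 -> pp1 = 14
P1: v1 -> pp1 = 14
P2: v1 -> pp1 = 14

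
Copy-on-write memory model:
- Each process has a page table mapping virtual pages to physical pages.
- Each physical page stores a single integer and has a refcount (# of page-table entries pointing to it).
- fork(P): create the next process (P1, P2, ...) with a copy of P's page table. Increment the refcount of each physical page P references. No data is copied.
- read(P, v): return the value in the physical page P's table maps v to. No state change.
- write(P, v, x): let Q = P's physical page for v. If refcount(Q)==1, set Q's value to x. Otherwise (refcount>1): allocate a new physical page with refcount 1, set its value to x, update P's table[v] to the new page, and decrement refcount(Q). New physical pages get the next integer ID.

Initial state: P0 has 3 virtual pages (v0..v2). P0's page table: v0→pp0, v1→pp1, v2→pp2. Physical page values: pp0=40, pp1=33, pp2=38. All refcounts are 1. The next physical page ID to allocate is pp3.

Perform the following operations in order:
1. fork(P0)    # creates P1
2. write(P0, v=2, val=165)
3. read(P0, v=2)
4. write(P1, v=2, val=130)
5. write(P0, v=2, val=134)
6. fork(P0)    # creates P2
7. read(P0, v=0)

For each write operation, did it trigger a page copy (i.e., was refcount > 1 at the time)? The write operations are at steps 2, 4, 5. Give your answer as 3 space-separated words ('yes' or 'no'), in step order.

Op 1: fork(P0) -> P1. 3 ppages; refcounts: pp0:2 pp1:2 pp2:2
Op 2: write(P0, v2, 165). refcount(pp2)=2>1 -> COPY to pp3. 4 ppages; refcounts: pp0:2 pp1:2 pp2:1 pp3:1
Op 3: read(P0, v2) -> 165. No state change.
Op 4: write(P1, v2, 130). refcount(pp2)=1 -> write in place. 4 ppages; refcounts: pp0:2 pp1:2 pp2:1 pp3:1
Op 5: write(P0, v2, 134). refcount(pp3)=1 -> write in place. 4 ppages; refcounts: pp0:2 pp1:2 pp2:1 pp3:1
Op 6: fork(P0) -> P2. 4 ppages; refcounts: pp0:3 pp1:3 pp2:1 pp3:2
Op 7: read(P0, v0) -> 40. No state change.

yes no no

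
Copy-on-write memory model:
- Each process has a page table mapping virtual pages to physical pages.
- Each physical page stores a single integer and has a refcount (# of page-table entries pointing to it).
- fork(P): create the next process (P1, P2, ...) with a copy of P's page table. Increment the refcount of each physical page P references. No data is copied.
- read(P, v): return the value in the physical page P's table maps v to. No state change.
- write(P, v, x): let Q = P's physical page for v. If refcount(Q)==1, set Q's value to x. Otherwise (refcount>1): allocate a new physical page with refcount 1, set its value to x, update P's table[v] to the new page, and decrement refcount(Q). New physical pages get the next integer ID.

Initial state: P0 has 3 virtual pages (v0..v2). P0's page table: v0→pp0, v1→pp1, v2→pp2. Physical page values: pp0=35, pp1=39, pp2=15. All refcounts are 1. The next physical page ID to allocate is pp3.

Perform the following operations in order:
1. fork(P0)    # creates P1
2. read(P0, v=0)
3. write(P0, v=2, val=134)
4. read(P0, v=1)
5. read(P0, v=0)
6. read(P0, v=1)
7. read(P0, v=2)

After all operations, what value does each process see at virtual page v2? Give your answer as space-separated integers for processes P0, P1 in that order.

Op 1: fork(P0) -> P1. 3 ppages; refcounts: pp0:2 pp1:2 pp2:2
Op 2: read(P0, v0) -> 35. No state change.
Op 3: write(P0, v2, 134). refcount(pp2)=2>1 -> COPY to pp3. 4 ppages; refcounts: pp0:2 pp1:2 pp2:1 pp3:1
Op 4: read(P0, v1) -> 39. No state change.
Op 5: read(P0, v0) -> 35. No state change.
Op 6: read(P0, v1) -> 39. No state change.
Op 7: read(P0, v2) -> 134. No state change.
P0: v2 -> pp3 = 134
P1: v2 -> pp2 = 15

Answer: 134 15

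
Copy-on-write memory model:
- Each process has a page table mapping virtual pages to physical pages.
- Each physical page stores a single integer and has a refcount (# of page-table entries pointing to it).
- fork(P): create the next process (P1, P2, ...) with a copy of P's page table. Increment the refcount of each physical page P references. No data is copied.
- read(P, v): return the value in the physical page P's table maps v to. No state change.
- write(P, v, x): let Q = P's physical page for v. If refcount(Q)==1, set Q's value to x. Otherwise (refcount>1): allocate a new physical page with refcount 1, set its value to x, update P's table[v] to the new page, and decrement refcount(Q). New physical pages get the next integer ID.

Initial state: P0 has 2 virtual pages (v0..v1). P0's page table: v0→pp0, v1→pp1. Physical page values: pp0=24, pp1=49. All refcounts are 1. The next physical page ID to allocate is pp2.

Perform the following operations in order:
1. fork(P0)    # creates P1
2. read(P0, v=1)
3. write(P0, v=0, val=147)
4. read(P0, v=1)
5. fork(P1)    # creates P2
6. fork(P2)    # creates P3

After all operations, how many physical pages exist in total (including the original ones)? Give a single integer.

Answer: 3

Derivation:
Op 1: fork(P0) -> P1. 2 ppages; refcounts: pp0:2 pp1:2
Op 2: read(P0, v1) -> 49. No state change.
Op 3: write(P0, v0, 147). refcount(pp0)=2>1 -> COPY to pp2. 3 ppages; refcounts: pp0:1 pp1:2 pp2:1
Op 4: read(P0, v1) -> 49. No state change.
Op 5: fork(P1) -> P2. 3 ppages; refcounts: pp0:2 pp1:3 pp2:1
Op 6: fork(P2) -> P3. 3 ppages; refcounts: pp0:3 pp1:4 pp2:1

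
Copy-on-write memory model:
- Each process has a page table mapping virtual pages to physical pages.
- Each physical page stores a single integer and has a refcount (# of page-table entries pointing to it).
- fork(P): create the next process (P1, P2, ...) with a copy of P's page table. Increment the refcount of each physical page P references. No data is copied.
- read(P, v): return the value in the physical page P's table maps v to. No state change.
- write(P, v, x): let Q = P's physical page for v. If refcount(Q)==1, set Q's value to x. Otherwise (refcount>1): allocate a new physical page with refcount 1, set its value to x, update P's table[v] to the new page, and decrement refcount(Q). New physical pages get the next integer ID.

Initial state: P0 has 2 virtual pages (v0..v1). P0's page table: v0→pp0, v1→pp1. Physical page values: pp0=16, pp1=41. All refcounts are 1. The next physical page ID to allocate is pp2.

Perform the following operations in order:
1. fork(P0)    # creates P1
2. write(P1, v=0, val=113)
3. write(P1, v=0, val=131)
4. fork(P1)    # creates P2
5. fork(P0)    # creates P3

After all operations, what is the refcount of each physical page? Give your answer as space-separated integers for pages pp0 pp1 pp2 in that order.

Op 1: fork(P0) -> P1. 2 ppages; refcounts: pp0:2 pp1:2
Op 2: write(P1, v0, 113). refcount(pp0)=2>1 -> COPY to pp2. 3 ppages; refcounts: pp0:1 pp1:2 pp2:1
Op 3: write(P1, v0, 131). refcount(pp2)=1 -> write in place. 3 ppages; refcounts: pp0:1 pp1:2 pp2:1
Op 4: fork(P1) -> P2. 3 ppages; refcounts: pp0:1 pp1:3 pp2:2
Op 5: fork(P0) -> P3. 3 ppages; refcounts: pp0:2 pp1:4 pp2:2

Answer: 2 4 2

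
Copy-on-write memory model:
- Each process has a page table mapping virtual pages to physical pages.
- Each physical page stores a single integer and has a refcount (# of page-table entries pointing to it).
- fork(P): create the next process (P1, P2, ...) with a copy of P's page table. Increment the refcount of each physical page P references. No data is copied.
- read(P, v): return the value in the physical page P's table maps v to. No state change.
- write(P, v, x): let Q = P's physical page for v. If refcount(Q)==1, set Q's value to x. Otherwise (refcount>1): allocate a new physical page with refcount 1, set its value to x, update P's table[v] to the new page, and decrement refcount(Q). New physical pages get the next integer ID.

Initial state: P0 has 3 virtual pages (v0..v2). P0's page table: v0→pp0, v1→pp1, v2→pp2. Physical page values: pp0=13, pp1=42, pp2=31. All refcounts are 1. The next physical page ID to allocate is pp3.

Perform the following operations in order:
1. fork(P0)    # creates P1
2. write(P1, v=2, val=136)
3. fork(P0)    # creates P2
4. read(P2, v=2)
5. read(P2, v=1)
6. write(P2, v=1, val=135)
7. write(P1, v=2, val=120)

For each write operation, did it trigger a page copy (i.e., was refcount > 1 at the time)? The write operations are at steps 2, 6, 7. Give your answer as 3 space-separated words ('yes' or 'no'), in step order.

Op 1: fork(P0) -> P1. 3 ppages; refcounts: pp0:2 pp1:2 pp2:2
Op 2: write(P1, v2, 136). refcount(pp2)=2>1 -> COPY to pp3. 4 ppages; refcounts: pp0:2 pp1:2 pp2:1 pp3:1
Op 3: fork(P0) -> P2. 4 ppages; refcounts: pp0:3 pp1:3 pp2:2 pp3:1
Op 4: read(P2, v2) -> 31. No state change.
Op 5: read(P2, v1) -> 42. No state change.
Op 6: write(P2, v1, 135). refcount(pp1)=3>1 -> COPY to pp4. 5 ppages; refcounts: pp0:3 pp1:2 pp2:2 pp3:1 pp4:1
Op 7: write(P1, v2, 120). refcount(pp3)=1 -> write in place. 5 ppages; refcounts: pp0:3 pp1:2 pp2:2 pp3:1 pp4:1

yes yes no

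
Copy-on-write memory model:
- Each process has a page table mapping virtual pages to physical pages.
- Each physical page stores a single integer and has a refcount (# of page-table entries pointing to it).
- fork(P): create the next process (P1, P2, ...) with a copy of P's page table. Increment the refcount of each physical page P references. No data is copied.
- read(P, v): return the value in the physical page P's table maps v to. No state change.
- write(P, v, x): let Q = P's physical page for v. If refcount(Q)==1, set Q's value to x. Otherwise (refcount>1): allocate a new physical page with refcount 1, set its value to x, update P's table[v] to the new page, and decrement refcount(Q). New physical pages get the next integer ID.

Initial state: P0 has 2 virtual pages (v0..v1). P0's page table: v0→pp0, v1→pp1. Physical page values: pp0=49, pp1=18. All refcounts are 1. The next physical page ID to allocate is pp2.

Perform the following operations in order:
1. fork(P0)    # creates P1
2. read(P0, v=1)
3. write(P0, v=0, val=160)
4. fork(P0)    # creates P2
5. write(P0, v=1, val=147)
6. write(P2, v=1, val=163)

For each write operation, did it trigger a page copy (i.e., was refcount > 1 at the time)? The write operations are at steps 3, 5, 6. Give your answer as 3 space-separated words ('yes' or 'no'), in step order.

Op 1: fork(P0) -> P1. 2 ppages; refcounts: pp0:2 pp1:2
Op 2: read(P0, v1) -> 18. No state change.
Op 3: write(P0, v0, 160). refcount(pp0)=2>1 -> COPY to pp2. 3 ppages; refcounts: pp0:1 pp1:2 pp2:1
Op 4: fork(P0) -> P2. 3 ppages; refcounts: pp0:1 pp1:3 pp2:2
Op 5: write(P0, v1, 147). refcount(pp1)=3>1 -> COPY to pp3. 4 ppages; refcounts: pp0:1 pp1:2 pp2:2 pp3:1
Op 6: write(P2, v1, 163). refcount(pp1)=2>1 -> COPY to pp4. 5 ppages; refcounts: pp0:1 pp1:1 pp2:2 pp3:1 pp4:1

yes yes yes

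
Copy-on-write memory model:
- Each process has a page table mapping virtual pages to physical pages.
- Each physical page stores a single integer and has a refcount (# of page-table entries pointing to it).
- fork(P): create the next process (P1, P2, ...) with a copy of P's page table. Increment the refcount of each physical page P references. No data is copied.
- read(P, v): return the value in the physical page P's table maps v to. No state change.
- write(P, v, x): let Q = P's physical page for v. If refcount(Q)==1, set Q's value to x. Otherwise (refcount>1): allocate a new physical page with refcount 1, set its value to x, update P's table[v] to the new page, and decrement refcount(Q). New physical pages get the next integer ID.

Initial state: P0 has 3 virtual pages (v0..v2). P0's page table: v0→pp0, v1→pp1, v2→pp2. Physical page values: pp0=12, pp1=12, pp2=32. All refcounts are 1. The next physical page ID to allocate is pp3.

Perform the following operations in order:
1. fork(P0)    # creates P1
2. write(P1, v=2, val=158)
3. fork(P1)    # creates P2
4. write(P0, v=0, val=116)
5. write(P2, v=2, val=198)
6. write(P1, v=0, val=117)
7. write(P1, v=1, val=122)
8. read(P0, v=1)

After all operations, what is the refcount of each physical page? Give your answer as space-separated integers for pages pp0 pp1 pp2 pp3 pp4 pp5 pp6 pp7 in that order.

Op 1: fork(P0) -> P1. 3 ppages; refcounts: pp0:2 pp1:2 pp2:2
Op 2: write(P1, v2, 158). refcount(pp2)=2>1 -> COPY to pp3. 4 ppages; refcounts: pp0:2 pp1:2 pp2:1 pp3:1
Op 3: fork(P1) -> P2. 4 ppages; refcounts: pp0:3 pp1:3 pp2:1 pp3:2
Op 4: write(P0, v0, 116). refcount(pp0)=3>1 -> COPY to pp4. 5 ppages; refcounts: pp0:2 pp1:3 pp2:1 pp3:2 pp4:1
Op 5: write(P2, v2, 198). refcount(pp3)=2>1 -> COPY to pp5. 6 ppages; refcounts: pp0:2 pp1:3 pp2:1 pp3:1 pp4:1 pp5:1
Op 6: write(P1, v0, 117). refcount(pp0)=2>1 -> COPY to pp6. 7 ppages; refcounts: pp0:1 pp1:3 pp2:1 pp3:1 pp4:1 pp5:1 pp6:1
Op 7: write(P1, v1, 122). refcount(pp1)=3>1 -> COPY to pp7. 8 ppages; refcounts: pp0:1 pp1:2 pp2:1 pp3:1 pp4:1 pp5:1 pp6:1 pp7:1
Op 8: read(P0, v1) -> 12. No state change.

Answer: 1 2 1 1 1 1 1 1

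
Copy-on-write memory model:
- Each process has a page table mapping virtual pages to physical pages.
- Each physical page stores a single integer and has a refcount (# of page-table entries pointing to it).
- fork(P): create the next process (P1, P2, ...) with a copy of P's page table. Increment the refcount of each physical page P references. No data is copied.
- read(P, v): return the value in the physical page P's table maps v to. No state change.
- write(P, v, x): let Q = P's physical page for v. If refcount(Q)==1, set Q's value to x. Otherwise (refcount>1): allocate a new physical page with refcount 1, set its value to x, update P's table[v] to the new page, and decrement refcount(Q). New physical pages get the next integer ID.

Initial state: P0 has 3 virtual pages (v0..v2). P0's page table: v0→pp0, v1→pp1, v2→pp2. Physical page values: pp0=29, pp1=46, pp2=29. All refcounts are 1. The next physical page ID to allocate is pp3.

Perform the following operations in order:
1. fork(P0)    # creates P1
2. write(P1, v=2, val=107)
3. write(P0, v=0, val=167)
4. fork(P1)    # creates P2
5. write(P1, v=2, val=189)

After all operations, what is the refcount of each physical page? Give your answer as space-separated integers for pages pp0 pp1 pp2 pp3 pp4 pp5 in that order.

Op 1: fork(P0) -> P1. 3 ppages; refcounts: pp0:2 pp1:2 pp2:2
Op 2: write(P1, v2, 107). refcount(pp2)=2>1 -> COPY to pp3. 4 ppages; refcounts: pp0:2 pp1:2 pp2:1 pp3:1
Op 3: write(P0, v0, 167). refcount(pp0)=2>1 -> COPY to pp4. 5 ppages; refcounts: pp0:1 pp1:2 pp2:1 pp3:1 pp4:1
Op 4: fork(P1) -> P2. 5 ppages; refcounts: pp0:2 pp1:3 pp2:1 pp3:2 pp4:1
Op 5: write(P1, v2, 189). refcount(pp3)=2>1 -> COPY to pp5. 6 ppages; refcounts: pp0:2 pp1:3 pp2:1 pp3:1 pp4:1 pp5:1

Answer: 2 3 1 1 1 1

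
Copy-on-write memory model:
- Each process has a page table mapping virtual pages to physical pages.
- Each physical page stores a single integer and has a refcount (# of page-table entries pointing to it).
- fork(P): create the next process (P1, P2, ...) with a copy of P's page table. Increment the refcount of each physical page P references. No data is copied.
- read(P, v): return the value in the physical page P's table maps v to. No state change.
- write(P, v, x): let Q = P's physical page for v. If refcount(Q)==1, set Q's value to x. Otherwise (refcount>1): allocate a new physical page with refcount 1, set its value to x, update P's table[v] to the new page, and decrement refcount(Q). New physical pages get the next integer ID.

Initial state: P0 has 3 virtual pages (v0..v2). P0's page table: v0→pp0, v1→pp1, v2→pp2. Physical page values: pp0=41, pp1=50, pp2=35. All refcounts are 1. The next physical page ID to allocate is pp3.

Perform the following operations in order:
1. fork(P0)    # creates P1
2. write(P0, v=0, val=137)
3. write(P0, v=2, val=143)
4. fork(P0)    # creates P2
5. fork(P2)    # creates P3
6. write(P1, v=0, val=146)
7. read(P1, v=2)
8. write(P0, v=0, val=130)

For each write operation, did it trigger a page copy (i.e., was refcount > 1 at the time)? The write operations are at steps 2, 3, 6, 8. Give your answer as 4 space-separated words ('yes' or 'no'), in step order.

Op 1: fork(P0) -> P1. 3 ppages; refcounts: pp0:2 pp1:2 pp2:2
Op 2: write(P0, v0, 137). refcount(pp0)=2>1 -> COPY to pp3. 4 ppages; refcounts: pp0:1 pp1:2 pp2:2 pp3:1
Op 3: write(P0, v2, 143). refcount(pp2)=2>1 -> COPY to pp4. 5 ppages; refcounts: pp0:1 pp1:2 pp2:1 pp3:1 pp4:1
Op 4: fork(P0) -> P2. 5 ppages; refcounts: pp0:1 pp1:3 pp2:1 pp3:2 pp4:2
Op 5: fork(P2) -> P3. 5 ppages; refcounts: pp0:1 pp1:4 pp2:1 pp3:3 pp4:3
Op 6: write(P1, v0, 146). refcount(pp0)=1 -> write in place. 5 ppages; refcounts: pp0:1 pp1:4 pp2:1 pp3:3 pp4:3
Op 7: read(P1, v2) -> 35. No state change.
Op 8: write(P0, v0, 130). refcount(pp3)=3>1 -> COPY to pp5. 6 ppages; refcounts: pp0:1 pp1:4 pp2:1 pp3:2 pp4:3 pp5:1

yes yes no yes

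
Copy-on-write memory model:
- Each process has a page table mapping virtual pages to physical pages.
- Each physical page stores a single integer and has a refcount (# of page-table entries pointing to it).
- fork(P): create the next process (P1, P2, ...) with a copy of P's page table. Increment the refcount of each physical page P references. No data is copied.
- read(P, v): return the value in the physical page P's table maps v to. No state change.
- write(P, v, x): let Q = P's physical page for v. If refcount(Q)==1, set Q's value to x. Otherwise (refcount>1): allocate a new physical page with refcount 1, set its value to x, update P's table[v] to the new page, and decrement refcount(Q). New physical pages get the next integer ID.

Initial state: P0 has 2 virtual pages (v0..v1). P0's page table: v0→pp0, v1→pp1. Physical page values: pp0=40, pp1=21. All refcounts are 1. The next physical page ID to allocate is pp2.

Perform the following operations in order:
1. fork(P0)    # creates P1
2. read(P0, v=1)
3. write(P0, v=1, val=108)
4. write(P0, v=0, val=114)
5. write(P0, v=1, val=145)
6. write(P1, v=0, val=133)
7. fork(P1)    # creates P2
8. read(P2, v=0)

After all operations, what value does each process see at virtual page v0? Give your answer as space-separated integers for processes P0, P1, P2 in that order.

Op 1: fork(P0) -> P1. 2 ppages; refcounts: pp0:2 pp1:2
Op 2: read(P0, v1) -> 21. No state change.
Op 3: write(P0, v1, 108). refcount(pp1)=2>1 -> COPY to pp2. 3 ppages; refcounts: pp0:2 pp1:1 pp2:1
Op 4: write(P0, v0, 114). refcount(pp0)=2>1 -> COPY to pp3. 4 ppages; refcounts: pp0:1 pp1:1 pp2:1 pp3:1
Op 5: write(P0, v1, 145). refcount(pp2)=1 -> write in place. 4 ppages; refcounts: pp0:1 pp1:1 pp2:1 pp3:1
Op 6: write(P1, v0, 133). refcount(pp0)=1 -> write in place. 4 ppages; refcounts: pp0:1 pp1:1 pp2:1 pp3:1
Op 7: fork(P1) -> P2. 4 ppages; refcounts: pp0:2 pp1:2 pp2:1 pp3:1
Op 8: read(P2, v0) -> 133. No state change.
P0: v0 -> pp3 = 114
P1: v0 -> pp0 = 133
P2: v0 -> pp0 = 133

Answer: 114 133 133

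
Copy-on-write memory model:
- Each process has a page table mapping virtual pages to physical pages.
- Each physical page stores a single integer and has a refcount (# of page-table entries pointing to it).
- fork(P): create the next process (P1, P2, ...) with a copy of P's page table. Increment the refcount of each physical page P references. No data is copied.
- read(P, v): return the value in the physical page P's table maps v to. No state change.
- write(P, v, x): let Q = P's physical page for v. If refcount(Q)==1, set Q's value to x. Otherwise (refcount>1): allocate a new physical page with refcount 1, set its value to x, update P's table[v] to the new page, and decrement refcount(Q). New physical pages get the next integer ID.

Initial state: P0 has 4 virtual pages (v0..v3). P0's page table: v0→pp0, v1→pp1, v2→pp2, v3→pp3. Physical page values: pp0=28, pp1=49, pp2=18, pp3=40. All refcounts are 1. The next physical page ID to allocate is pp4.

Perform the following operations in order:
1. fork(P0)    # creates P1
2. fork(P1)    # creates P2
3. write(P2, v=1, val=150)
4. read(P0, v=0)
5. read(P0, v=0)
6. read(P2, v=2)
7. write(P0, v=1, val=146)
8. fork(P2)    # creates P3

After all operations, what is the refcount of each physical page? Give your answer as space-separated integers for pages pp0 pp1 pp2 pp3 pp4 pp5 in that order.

Op 1: fork(P0) -> P1. 4 ppages; refcounts: pp0:2 pp1:2 pp2:2 pp3:2
Op 2: fork(P1) -> P2. 4 ppages; refcounts: pp0:3 pp1:3 pp2:3 pp3:3
Op 3: write(P2, v1, 150). refcount(pp1)=3>1 -> COPY to pp4. 5 ppages; refcounts: pp0:3 pp1:2 pp2:3 pp3:3 pp4:1
Op 4: read(P0, v0) -> 28. No state change.
Op 5: read(P0, v0) -> 28. No state change.
Op 6: read(P2, v2) -> 18. No state change.
Op 7: write(P0, v1, 146). refcount(pp1)=2>1 -> COPY to pp5. 6 ppages; refcounts: pp0:3 pp1:1 pp2:3 pp3:3 pp4:1 pp5:1
Op 8: fork(P2) -> P3. 6 ppages; refcounts: pp0:4 pp1:1 pp2:4 pp3:4 pp4:2 pp5:1

Answer: 4 1 4 4 2 1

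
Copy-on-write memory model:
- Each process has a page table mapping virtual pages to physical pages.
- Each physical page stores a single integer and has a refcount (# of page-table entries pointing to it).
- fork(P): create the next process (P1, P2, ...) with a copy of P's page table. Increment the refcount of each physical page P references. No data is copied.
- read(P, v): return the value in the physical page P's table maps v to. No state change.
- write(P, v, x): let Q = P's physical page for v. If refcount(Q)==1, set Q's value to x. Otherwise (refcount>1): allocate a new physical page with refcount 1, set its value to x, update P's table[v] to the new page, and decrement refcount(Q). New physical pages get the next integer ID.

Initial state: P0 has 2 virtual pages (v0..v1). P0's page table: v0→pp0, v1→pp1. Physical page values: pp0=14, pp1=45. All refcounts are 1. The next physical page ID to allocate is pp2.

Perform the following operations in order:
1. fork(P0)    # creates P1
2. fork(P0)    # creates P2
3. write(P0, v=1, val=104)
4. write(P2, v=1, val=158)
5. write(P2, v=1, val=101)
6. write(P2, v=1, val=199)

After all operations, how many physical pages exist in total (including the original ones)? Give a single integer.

Answer: 4

Derivation:
Op 1: fork(P0) -> P1. 2 ppages; refcounts: pp0:2 pp1:2
Op 2: fork(P0) -> P2. 2 ppages; refcounts: pp0:3 pp1:3
Op 3: write(P0, v1, 104). refcount(pp1)=3>1 -> COPY to pp2. 3 ppages; refcounts: pp0:3 pp1:2 pp2:1
Op 4: write(P2, v1, 158). refcount(pp1)=2>1 -> COPY to pp3. 4 ppages; refcounts: pp0:3 pp1:1 pp2:1 pp3:1
Op 5: write(P2, v1, 101). refcount(pp3)=1 -> write in place. 4 ppages; refcounts: pp0:3 pp1:1 pp2:1 pp3:1
Op 6: write(P2, v1, 199). refcount(pp3)=1 -> write in place. 4 ppages; refcounts: pp0:3 pp1:1 pp2:1 pp3:1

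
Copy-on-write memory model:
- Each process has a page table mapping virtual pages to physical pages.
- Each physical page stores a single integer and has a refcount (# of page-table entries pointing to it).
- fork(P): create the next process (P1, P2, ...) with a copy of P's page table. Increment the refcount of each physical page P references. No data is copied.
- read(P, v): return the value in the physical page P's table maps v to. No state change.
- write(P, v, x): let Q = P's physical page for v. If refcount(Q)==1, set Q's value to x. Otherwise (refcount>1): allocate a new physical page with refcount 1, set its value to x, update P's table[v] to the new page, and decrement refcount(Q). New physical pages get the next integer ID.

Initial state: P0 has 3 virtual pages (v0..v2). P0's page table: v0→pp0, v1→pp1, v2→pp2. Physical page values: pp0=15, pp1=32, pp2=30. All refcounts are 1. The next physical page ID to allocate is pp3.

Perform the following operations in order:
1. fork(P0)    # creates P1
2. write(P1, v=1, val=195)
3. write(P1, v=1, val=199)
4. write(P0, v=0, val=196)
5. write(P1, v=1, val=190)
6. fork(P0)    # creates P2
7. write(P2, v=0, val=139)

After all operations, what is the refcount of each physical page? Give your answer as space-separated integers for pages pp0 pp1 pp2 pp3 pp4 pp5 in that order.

Answer: 1 2 3 1 1 1

Derivation:
Op 1: fork(P0) -> P1. 3 ppages; refcounts: pp0:2 pp1:2 pp2:2
Op 2: write(P1, v1, 195). refcount(pp1)=2>1 -> COPY to pp3. 4 ppages; refcounts: pp0:2 pp1:1 pp2:2 pp3:1
Op 3: write(P1, v1, 199). refcount(pp3)=1 -> write in place. 4 ppages; refcounts: pp0:2 pp1:1 pp2:2 pp3:1
Op 4: write(P0, v0, 196). refcount(pp0)=2>1 -> COPY to pp4. 5 ppages; refcounts: pp0:1 pp1:1 pp2:2 pp3:1 pp4:1
Op 5: write(P1, v1, 190). refcount(pp3)=1 -> write in place. 5 ppages; refcounts: pp0:1 pp1:1 pp2:2 pp3:1 pp4:1
Op 6: fork(P0) -> P2. 5 ppages; refcounts: pp0:1 pp1:2 pp2:3 pp3:1 pp4:2
Op 7: write(P2, v0, 139). refcount(pp4)=2>1 -> COPY to pp5. 6 ppages; refcounts: pp0:1 pp1:2 pp2:3 pp3:1 pp4:1 pp5:1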